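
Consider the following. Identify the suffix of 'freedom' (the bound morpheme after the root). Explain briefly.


The word 'freedom' = 'free' (root) + '-dom' (suffix). The suffix is '-dom'.

dom


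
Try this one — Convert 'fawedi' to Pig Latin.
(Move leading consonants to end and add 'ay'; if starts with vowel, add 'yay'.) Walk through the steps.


'fawedi': move consonant cluster 'f' to end and add 'ay': 'awedifay'.

awedifay


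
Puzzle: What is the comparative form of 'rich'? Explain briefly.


Apply comparative formation (add -er): 'rich' -> 'richer'.

richer


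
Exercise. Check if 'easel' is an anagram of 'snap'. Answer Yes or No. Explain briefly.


Sorted letters of 'easel': 'aeels'
Sorted letters of 'snap': 'anps'
They do not match.

No


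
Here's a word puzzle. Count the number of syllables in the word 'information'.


Break 'information' into syllables: in-for-ma-tion -> in | for | ma | tion = 4 syllables

4 syllables


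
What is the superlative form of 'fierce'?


Apply superlative formation (ends in e: add -st): 'fierce' -> 'fiercest'.

fiercest


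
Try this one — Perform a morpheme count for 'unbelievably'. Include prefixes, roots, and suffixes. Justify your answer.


Decomposition: un- (prefix) + believe (root) + -able (suffix) + -ly (suffix) = 4 morpheme(s)

4 morphemes


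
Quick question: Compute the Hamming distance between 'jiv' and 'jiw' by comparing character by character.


Alignment:
Position 1: 'j' vs 'j' = match
Position 2: 'i' vs 'i' = match
Position 3: 'v' vs 'w' = DIFFER
Total differences: 1

1


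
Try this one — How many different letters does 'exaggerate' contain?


Unique letters in 'exaggerate': {a, e, g, r, t, x} = 6 distinct letters.

6


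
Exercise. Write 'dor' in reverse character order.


Reverse 'dor' character by character: 'rod'.

rod


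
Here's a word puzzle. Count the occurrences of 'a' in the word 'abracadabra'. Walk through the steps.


Letter 'a' in 'abracadabra': found at position(s) 1, 4, 6, 8, 11 = 5 occurrence(s).

5


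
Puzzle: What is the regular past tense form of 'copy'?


Apply rule: Change -y to -ied. 'copy' becomes 'copied'.

copied


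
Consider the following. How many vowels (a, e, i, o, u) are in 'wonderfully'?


Vowels in 'wonderfully': o, e, u = 3 vowels.

3


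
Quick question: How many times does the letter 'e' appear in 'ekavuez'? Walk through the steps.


Letter 'e' in 'ekavuez': found at position(s) 1, 6 = 2 occurrence(s).

2


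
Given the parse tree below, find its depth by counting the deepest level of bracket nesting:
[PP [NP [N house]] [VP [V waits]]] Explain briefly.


Count bracket nesting levels:
'[' at pos 0: depth = 1
'[' at pos 4: depth = 2
'[' at pos 8: depth = 3
'[' at pos 19: depth = 2
'[' at pos 23: depth = 3
Maximum depth reached: 3

3


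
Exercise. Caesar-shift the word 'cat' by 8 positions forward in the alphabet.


Shift each letter by 8: c -> k, a -> i, t -> b. Result: 'kib'.

kib


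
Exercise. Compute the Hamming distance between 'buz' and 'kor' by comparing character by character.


Alignment:
Position 1: 'b' vs 'k' = DIFFER
Position 2: 'u' vs 'o' = DIFFER
Position 3: 'z' vs 'r' = DIFFER
Total differences: 3

3


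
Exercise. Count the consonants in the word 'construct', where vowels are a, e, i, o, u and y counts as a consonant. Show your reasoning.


Consonants in 'construct': c, n, s, t, r, c, t = 7 consonants.

7


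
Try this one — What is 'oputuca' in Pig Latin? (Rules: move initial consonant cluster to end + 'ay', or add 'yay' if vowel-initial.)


'oputuca' starts with a vowel, so add 'yay': 'oputucayay'.

oputucayay


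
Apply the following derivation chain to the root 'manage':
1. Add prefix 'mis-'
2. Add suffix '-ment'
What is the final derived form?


Step 1: Add prefix 'mis-' to 'manage' = 'mismanage'
Step 2: Add suffix '-ment' to 'mismanage' = 'mismanagement'

mismanagement


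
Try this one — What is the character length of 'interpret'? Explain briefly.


Spell out 'interpret' and number each letter: i(1), n(2), t(3), e(4), r(5), p(6), r(7), e(8), t(9). Total: 9 letters.

9


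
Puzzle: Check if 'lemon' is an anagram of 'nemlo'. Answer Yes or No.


Sorted letters of 'lemon': 'elmno'
Sorted letters of 'nemlo': 'elmno'
They match.

Yes


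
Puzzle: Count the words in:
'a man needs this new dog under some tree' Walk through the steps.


Split into words: a | man | needs | this | new | dog | under | some | tree = 9 words.

9


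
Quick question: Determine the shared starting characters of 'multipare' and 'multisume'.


Compare from the start: 5 characters match: 'multi'. Mismatch at position 6: 'p' vs 's'.

multi


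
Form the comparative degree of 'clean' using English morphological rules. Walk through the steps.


Apply comparative formation (add -er): 'clean' -> 'cleaner'.

cleaner


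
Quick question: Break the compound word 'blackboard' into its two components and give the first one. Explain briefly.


Split 'blackboard' into 'black' + 'board'. The first part is 'black'.

black


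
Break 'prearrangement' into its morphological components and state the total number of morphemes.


Step 1: Identify prefix: 'pre' (meaning: before)
Step 2: Identify root: 'arrange'
Step 3: Identify suffix(es): 'ment'
Decomposition: pre- (prefix: before) + arrange (root) + -ment (suffix: action/result)
Total morphemes: 3

3 morphemes (pre- (prefix: before) + arrange (root) + -ment (suffix: action/result))


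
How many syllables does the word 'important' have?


Break 'important' into syllables: im-por-tant -> im | por | tant = 3 syllables

3 syllables


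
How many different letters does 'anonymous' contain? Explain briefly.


Unique letters in 'anonymous': {a, m, n, o, s, u, y} = 7 distinct letters.

7


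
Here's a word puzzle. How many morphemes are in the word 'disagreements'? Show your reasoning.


Decomposition: dis- (prefix) + agree (root) + -ment (suffix) + -s (plural) = 4 morpheme(s)

4 morphemes


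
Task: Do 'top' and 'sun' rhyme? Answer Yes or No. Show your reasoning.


Rime (stressed vowel + following sounds) of 'top': -op = /ɒp/
Rime of 'sun': -un = /ʌn/
/ɒp/ and /ʌn/ are different ending sounds, so the words do not rhyme.

No


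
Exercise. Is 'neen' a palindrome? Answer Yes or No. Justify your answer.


Forward: 'neen'
Reversed: 'neen'
They are identical.

Yes


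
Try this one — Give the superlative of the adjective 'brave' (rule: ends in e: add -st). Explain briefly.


Apply superlative formation (ends in e: add -st): 'brave' -> 'bravest'.

bravest


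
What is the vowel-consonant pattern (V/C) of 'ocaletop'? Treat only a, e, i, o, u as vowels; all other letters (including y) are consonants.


Letter mapping: o = V, c = C, a = V, l = C, e = V, t = C, o = V, p = C.

VCVCVCVC


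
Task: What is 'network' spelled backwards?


Reverse 'network' character by character: 'krowten'.

krowten


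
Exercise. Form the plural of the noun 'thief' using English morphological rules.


Apply rule: Change -f to -ves. 'thief' becomes 'thieves'.

thieves


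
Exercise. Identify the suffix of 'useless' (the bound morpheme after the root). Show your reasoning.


The word 'useless' = 'use' (root) + '-less' (suffix). The suffix is '-less'.

less


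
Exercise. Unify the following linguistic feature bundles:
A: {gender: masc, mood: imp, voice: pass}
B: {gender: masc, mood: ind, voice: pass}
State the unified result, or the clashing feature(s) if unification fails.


Compare features:
gender: A=masc vs B=masc -> unified: masc
mood: A=imp vs B=ind -> CLASH
voice: A=pass vs B=pass -> unified: pass
Clash detected on feature 'mood' (imp vs ind); unification fails.

CLASH on 'mood' (imp vs ind)


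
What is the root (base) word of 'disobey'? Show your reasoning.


Remove prefix 'dis' from 'disobey' to get root 'obey'.

obey


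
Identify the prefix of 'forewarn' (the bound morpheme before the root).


The word 'forewarn' = 'fore' (prefix) + 'warn' (root). The prefix is 'fore'.

fore


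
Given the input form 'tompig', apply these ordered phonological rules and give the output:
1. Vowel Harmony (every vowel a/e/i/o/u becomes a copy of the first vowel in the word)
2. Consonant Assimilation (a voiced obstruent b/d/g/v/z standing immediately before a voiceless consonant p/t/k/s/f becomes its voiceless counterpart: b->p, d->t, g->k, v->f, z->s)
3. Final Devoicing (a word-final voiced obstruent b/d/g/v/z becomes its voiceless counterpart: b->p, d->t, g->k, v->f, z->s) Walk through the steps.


Starting form: 'tompig'
Rule 1: Vowel Harmony: all vowels become 'o' (matching first vowel). 'tompig' -> 'tompog'
Rule 2: Consonant Assimilation: no voiced obstruent (b/d/g/v/z) stands immediately before a voiceless consonant (p/t/k/s/f). No change.
Rule 3: Final Devoicing: word-final voiced obstruent 'g' becomes voiceless 'k'. 'tompog' -> 'tompok'
Final form: 'tompok'

tompok


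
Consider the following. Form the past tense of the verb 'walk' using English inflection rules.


Apply rule: Add -ed. 'walk' becomes 'walked'.

walked


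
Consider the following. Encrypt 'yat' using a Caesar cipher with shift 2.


Shift each letter by 2: y -> a, a -> c, t -> v. Result: 'acv'.

acv


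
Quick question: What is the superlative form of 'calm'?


Apply superlative formation (add -est): 'calm' -> 'calmest'.

calmest


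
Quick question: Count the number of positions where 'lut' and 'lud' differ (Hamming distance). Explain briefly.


Alignment:
Position 1: 'l' vs 'l' = match
Position 2: 'u' vs 'u' = match
Position 3: 't' vs 'd' = DIFFER
Total differences: 1

1


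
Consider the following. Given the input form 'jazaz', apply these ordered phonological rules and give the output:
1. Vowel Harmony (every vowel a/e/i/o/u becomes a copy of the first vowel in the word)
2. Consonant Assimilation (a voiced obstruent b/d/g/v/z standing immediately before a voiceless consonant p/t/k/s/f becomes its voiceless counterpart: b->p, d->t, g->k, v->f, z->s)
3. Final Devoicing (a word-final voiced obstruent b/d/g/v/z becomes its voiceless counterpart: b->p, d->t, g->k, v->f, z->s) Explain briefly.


Starting form: 'jazaz'
Rule 1: Vowel Harmony: all vowels already match. No change.
Rule 2: Consonant Assimilation: no voiced obstruent (b/d/g/v/z) stands immediately before a voiceless consonant (p/t/k/s/f). No change.
Rule 3: Final Devoicing: word-final voiced obstruent 'z' becomes voiceless 's'. 'jazaz' -> 'jazas'
Final form: 'jazas'

jazas


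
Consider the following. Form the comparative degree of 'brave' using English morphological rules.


Apply comparative formation (ends in e: add -r): 'brave' -> 'braver'.

braver


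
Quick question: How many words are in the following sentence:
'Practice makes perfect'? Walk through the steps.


Split into words: Practice | makes | perfect = 3 words.

3


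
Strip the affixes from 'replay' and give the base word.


Remove prefix 're' from 'replay' to get root 'play'.

play


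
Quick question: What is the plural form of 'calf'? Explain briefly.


Apply rule: Change -f to -ves. 'calf' becomes 'calves'.

calves


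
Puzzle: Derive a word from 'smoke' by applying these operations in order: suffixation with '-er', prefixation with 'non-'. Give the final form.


Step 1: Add suffix '-er' to 'smoke' = 'smoker'
Step 2: Add prefix 'non-' to 'smoker' = 'nonsmoker'

nonsmoker


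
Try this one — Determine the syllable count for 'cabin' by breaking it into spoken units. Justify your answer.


Break 'cabin' into syllables: cab-in -> cab | in = 2 syllables

2 syllables


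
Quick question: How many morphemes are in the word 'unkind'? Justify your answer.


Decomposition: un- (prefix) + kind (root) = 2 morpheme(s)

2 morphemes


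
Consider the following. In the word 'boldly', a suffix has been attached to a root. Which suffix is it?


The word 'boldly' = 'bold' (root) + '-ly' (suffix). The suffix is '-ly'.

ly


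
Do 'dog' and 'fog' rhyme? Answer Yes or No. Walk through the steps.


Rime (stressed vowel + following sounds) of 'dog': -og = /ɒg/
Rime of 'fog': -og = /ɒg/
/ɒg/ and /ɒg/ are the same ending sound, so the words rhyme.

Yes


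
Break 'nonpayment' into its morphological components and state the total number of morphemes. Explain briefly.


Step 1: Identify prefix: 'non' (meaning: not)
Step 2: Identify root: 'pay'
Step 3: Identify suffix(es): 'ment'
Decomposition: non- (prefix: not) + pay (root) + -ment (suffix: action/result)
Total morphemes: 3

3 morphemes (non- (prefix: not) + pay (root) + -ment (suffix: action/result))


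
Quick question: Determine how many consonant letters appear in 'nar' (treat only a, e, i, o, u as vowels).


Consonants in 'nar': n, r = 2 consonants.

2


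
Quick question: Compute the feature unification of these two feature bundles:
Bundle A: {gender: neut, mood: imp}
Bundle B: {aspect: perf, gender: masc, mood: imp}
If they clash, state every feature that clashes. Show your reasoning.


Compare features:
aspect: A=_ vs B=perf -> unified: perf
gender: A=neut vs B=masc -> CLASH
mood: A=imp vs B=imp -> unified: imp
Clash detected on feature 'gender' (neut vs masc); unification fails.

CLASH on 'gender' (neut vs masc)


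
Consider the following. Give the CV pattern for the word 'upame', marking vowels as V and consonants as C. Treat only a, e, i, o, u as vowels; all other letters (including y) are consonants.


Letter mapping: u = V, p = C, a = V, m = C, e = V.

VCVCV


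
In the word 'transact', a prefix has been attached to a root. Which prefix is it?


The word 'transact' = 'trans' (prefix) + 'act' (root). The prefix is 'trans'.

trans


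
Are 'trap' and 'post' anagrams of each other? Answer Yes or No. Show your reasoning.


Sorted letters of 'trap': 'aprt'
Sorted letters of 'post': 'opst'
They do not match.

No


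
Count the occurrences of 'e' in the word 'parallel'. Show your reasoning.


Letter 'e' in 'parallel': found at position(s) 7 = 1 occurrence(s).

1


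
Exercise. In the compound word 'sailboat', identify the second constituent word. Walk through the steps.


Split 'sailboat' into 'sail' + 'boat'. The second part is 'boat'.

boat


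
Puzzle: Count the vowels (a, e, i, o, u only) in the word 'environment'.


Vowels in 'environment': e, i, o, e = 4 vowels.

4


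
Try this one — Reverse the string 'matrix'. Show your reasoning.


Reverse 'matrix' character by character: 'xirtam'.

xirtam


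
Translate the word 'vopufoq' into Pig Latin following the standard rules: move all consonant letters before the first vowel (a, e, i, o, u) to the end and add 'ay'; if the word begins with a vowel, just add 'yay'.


'vopufoq': move consonant cluster 'v' to end and add 'ay': 'opufoqvay'.

opufoqvay


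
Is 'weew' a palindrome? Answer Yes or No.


Forward: 'weew'
Reversed: 'weew'
They are identical.

Yes


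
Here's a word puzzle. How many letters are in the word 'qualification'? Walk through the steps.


Spell out 'qualification' and number each letter: q(1), u(2), a(3), l(4), i(5), f(6), i(7), c(8), a(9), t(10), i(11), o(12), n(13). Total: 13 letters.

13


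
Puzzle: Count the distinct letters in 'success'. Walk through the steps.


Unique letters in 'success': {c, e, s, u} = 4 distinct letters.

4


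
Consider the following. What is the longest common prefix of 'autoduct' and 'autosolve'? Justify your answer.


Compare from the start: 4 characters match: 'auto'. Mismatch at position 5: 'd' vs 's'.

auto


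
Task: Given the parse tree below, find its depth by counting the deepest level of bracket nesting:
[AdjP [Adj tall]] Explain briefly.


Count bracket nesting levels:
'[' at pos 0: depth = 1
'[' at pos 6: depth = 2
Maximum depth reached: 2

2


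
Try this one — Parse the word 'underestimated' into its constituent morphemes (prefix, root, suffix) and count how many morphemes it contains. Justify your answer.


Step 1: Identify prefix: 'under' (meaning: beneath/insufficient)
Step 2: Identify root: 'estimate'
Step 3: Identify suffix(es): 'ed'
Decomposition: under- (prefix: beneath/insufficient) + estimate (root) + -ed (suffix: past)
Total morphemes: 3

3 morphemes (under- (prefix: beneath/insufficient) + estimate (root) + -ed (suffix: past))


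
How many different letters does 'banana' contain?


Unique letters in 'banana': {a, b, n} = 3 distinct letters.

3


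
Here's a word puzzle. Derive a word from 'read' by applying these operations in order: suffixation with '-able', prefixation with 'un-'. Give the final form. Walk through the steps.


Step 1: Add suffix '-able' to 'read' = 'readable'
Step 2: Add prefix 'un-' to 'readable' = 'unreadable'

unreadable


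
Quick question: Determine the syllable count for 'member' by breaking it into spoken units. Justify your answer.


Break 'member' into syllables: mem-ber -> mem | ber = 2 syllables

2 syllables


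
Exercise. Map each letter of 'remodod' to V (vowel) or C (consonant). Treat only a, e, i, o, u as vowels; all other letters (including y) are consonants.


Letter mapping: r = C, e = V, m = C, o = V, d = C, o = V, d = C.

CVCVCVC


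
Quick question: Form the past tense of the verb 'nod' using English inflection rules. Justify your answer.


Apply rule: Double final consonant and add -ed. 'nod' becomes 'nodded'.

nodded


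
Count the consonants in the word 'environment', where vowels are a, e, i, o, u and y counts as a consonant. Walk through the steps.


Consonants in 'environment': n, v, r, n, m, n, t = 7 consonants.

7


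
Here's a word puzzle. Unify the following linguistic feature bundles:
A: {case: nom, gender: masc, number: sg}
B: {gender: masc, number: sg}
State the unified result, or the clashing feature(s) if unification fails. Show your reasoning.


Compare features:
case: A=nom vs B=_ -> unified: nom
gender: A=masc vs B=masc -> unified: masc
number: A=sg vs B=sg -> unified: sg
No clashes found.

Unified: {case: nom, gender: masc, number: sg}


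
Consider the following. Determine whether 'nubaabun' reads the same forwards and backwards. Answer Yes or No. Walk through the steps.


Forward: 'nubaabun'
Reversed: 'nubaabun'
They are identical.

Yes


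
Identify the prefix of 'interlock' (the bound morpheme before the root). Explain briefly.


The word 'interlock' = 'inter' (prefix) + 'lock' (root). The prefix is 'inter'.

inter


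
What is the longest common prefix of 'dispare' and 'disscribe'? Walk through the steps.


Compare from the start: 3 characters match: 'dis'. Mismatch at position 4: 'p' vs 's'.

dis


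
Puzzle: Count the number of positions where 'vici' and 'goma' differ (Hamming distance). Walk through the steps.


Alignment:
Position 1: 'v' vs 'g' = DIFFER
Position 2: 'i' vs 'o' = DIFFER
Position 3: 'c' vs 'm' = DIFFER
Position 4: 'i' vs 'a' = DIFFER
Total differences: 4

4


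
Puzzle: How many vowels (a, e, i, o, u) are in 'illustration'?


Vowels in 'illustration': i, u, a, i, o = 5 vowels.

5


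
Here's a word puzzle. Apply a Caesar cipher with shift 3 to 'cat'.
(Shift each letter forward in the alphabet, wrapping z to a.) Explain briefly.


Shift each letter by 3: c -> f, a -> d, t -> w. Result: 'fdw'.

fdw


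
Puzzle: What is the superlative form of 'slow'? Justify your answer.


Apply superlative formation (add -est): 'slow' -> 'slowest'.

slowest


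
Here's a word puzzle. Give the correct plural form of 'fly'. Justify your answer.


Apply rule: Change -y to -ies (consonant + y). 'fly' becomes 'flies'.

flies


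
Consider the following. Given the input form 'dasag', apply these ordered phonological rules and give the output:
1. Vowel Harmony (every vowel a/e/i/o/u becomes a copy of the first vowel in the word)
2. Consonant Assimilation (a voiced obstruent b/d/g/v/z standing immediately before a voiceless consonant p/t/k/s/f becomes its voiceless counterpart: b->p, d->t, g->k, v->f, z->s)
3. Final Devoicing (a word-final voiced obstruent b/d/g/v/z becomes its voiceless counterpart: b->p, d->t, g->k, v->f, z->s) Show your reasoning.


Starting form: 'dasag'
Rule 1: Vowel Harmony: all vowels already match. No change.
Rule 2: Consonant Assimilation: no voiced obstruent (b/d/g/v/z) stands immediately before a voiceless consonant (p/t/k/s/f). No change.
Rule 3: Final Devoicing: word-final voiced obstruent 'g' becomes voiceless 'k'. 'dasag' -> 'dasak'
Final form: 'dasak'

dasak


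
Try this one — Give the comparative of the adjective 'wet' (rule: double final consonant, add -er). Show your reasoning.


Apply comparative formation (double final consonant, add -er): 'wet' -> 'wetter'.

wetter


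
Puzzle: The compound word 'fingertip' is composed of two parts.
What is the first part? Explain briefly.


Split 'fingertip' into 'finger' + 'tip'. The first part is 'finger'.

finger


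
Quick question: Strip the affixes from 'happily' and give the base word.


Remove suffix '-ly' from 'happily' to get root 'happy'.

happy


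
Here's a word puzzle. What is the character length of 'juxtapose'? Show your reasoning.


Spell out 'juxtapose' and number each letter: j(1), u(2), x(3), t(4), a(5), p(6), o(7), s(8), e(9). Total: 9 letters.

9


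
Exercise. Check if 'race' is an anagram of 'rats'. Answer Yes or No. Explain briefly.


Sorted letters of 'race': 'acer'
Sorted letters of 'rats': 'arst'
They do not match.

No


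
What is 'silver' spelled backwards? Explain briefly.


Reverse 'silver' character by character: 'revlis'.

revlis


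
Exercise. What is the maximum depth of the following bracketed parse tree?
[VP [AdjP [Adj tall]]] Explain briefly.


Count bracket nesting levels:
'[' at pos 0: depth = 1
'[' at pos 4: depth = 2
'[' at pos 10: depth = 3
Maximum depth reached: 3

3


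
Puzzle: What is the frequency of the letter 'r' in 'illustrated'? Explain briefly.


Letter 'r' in 'illustrated': found at position(s) 7 = 1 occurrence(s).

1


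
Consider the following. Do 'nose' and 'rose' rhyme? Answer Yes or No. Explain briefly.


Rime (stressed vowel + following sounds) of 'nose': -ose = /oʊz/
Rime of 'rose': -ose = /oʊz/
/oʊz/ and /oʊz/ are the same ending sound, so the words rhyme.

Yes


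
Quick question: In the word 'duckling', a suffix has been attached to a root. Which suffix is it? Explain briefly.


The word 'duckling' = 'duck' (root) + '-ling' (suffix). The suffix is '-ling'.

ling


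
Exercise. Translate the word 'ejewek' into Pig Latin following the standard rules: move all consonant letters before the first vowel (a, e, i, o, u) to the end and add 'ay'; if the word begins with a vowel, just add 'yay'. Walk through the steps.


'ejewek' starts with a vowel, so add 'yay': 'ejewekyay'.

ejewekyay


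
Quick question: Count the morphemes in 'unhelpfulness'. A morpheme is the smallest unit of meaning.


Decomposition: un- (prefix) + help (root) + -ful (suffix) + -ness (suffix) = 4 morpheme(s)

4 morphemes


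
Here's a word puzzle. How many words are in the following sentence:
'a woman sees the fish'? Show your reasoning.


Split into words: a | woman | sees | the | fish = 5 words.

5


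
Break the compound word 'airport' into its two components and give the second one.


Split 'airport' into 'air' + 'port'. The second part is 'port'.

port


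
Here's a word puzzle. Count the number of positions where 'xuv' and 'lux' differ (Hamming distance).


Alignment:
Position 1: 'x' vs 'l' = DIFFER
Position 2: 'u' vs 'u' = match
Position 3: 'v' vs 'x' = DIFFER
Total differences: 2

2


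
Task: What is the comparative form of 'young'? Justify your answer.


Apply comparative formation (add -er): 'young' -> 'younger'.

younger


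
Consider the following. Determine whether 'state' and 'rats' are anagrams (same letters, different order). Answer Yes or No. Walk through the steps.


Sorted letters of 'state': 'aestt'
Sorted letters of 'rats': 'arst'
They do not match.

No


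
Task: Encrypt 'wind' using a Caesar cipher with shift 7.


Shift each letter by 7: w -> d, i -> p, n -> u, d -> k. Result: 'dpuk'.

dpuk


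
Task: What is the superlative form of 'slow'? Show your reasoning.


Apply superlative formation (add -est): 'slow' -> 'slowest'.

slowest


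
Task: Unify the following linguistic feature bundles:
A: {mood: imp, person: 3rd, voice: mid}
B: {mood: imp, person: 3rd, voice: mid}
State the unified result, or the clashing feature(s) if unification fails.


Compare features:
mood: A=imp vs B=imp -> unified: imp
person: A=3rd vs B=3rd -> unified: 3rd
voice: A=mid vs B=mid -> unified: mid
No clashes found.

Unified: {mood: imp, person: 3rd, voice: mid}


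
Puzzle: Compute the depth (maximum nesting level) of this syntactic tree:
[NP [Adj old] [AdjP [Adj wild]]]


Count bracket nesting levels:
'[' at pos 0: depth = 1
'[' at pos 4: depth = 2
'[' at pos 14: depth = 2
'[' at pos 20: depth = 3
Maximum depth reached: 3

3


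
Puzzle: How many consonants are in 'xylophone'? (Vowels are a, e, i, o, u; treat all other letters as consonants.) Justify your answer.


Consonants in 'xylophone': x, y, l, p, h, n = 6 consonants.

6


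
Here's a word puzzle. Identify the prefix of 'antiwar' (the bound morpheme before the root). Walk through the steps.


The word 'antiwar' = 'anti' (prefix) + 'war' (root). The prefix is 'anti'.

anti


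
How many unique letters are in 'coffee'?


Unique letters in 'coffee': {c, e, f, o} = 4 distinct letters.

4


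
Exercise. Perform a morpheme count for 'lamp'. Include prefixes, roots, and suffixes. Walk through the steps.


Decomposition: lamp (free morpheme) = 1 morpheme(s)

1 morphemes


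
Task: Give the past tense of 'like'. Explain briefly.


Apply rule: Add -d (word ends in -e). 'like' becomes 'liked'.

liked


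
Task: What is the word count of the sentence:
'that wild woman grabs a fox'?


Split into words: that | wild | woman | grabs | a | fox = 6 words.

6


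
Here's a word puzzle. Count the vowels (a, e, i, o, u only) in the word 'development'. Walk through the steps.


Vowels in 'development': e, e, o, e = 4 vowels.

4


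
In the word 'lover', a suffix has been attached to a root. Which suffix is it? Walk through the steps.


The word 'lover' = 'love' (root) + '-er' (suffix). The suffix is '-er'.

er


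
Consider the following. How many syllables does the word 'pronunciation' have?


Break 'pronunciation' into syllables: pro-nun-ci-a-tion -> pro | nun | ci | a | tion = 5 syllables

5 syllables


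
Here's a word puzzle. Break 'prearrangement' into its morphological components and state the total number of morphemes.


Step 1: Identify prefix: 'pre' (meaning: before)
Step 2: Identify root: 'arrange'
Step 3: Identify suffix(es): 'ment'
Decomposition: pre- (prefix: before) + arrange (root) + -ment (suffix: action/result)
Total morphemes: 3

3 morphemes (pre- (prefix: before) + arrange (root) + -ment (suffix: action/result))


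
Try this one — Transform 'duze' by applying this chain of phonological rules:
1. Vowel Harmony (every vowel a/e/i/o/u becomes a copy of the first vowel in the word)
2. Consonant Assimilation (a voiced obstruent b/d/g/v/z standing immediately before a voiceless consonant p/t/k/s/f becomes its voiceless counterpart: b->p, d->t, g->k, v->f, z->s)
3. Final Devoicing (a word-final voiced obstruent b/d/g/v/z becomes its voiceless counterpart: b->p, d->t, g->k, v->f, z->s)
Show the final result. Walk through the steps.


Starting form: 'duze'
Rule 1: Vowel Harmony: all vowels become 'u' (matching first vowel). 'duze' -> 'duzu'
Rule 2: Consonant Assimilation: no voiced obstruent (b/d/g/v/z) stands immediately before a voiceless consonant (p/t/k/s/f). No change.
Rule 3: Final Devoicing: the word ends in the vowel 'u', not a consonant. No change.
Final form: 'duzu'

duzu


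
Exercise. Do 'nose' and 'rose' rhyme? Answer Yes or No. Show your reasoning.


Rime (stressed vowel + following sounds) of 'nose': -ose = /oʊz/
Rime of 'rose': -ose = /oʊz/
/oʊz/ and /oʊz/ are the same ending sound, so the words rhyme.

Yes


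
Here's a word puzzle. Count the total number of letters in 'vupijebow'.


Spell out 'vupijebow' and number each letter: v(1), u(2), p(3), i(4), j(5), e(6), b(7), o(8), w(9). Total: 9 letters.

9


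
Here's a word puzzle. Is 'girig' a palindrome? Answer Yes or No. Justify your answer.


Forward: 'girig'
Reversed: 'girig'
They are identical.

Yes


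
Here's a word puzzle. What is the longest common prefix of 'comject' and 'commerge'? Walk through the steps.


Compare from the start: 3 characters match: 'com'. Mismatch at position 4: 'j' vs 'm'.

com


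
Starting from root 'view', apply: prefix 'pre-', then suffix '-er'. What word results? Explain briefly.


Step 1: Add prefix 'pre-' to 'view' = 'preview'
Step 2: Add suffix '-er' to 'preview' = 'previewer'

previewer


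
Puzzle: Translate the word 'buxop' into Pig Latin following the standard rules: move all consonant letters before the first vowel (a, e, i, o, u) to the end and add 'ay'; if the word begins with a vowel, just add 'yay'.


'buxop': move consonant cluster 'b' to end and add 'ay': 'uxopbay'.

uxopbay


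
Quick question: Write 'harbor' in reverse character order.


Reverse 'harbor' character by character: 'robrah'.

robrah


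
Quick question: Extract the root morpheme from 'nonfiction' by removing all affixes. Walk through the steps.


Remove prefix 'non' from 'nonfiction' to get root 'fiction'.

fiction


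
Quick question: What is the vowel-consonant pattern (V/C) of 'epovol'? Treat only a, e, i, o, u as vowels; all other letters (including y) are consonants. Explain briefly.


Letter mapping: e = V, p = C, o = V, v = C, o = V, l = C.

VCVCVC


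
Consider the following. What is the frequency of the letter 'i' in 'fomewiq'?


Letter 'i' in 'fomewiq': found at position(s) 6 = 1 occurrence(s).

1


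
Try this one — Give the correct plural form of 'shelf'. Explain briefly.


Apply rule: Change -f to -ves. 'shelf' becomes 'shelves'.

shelves


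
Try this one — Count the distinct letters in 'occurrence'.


Unique letters in 'occurrence': {c, e, n, o, r, u} = 6 distinct letters.

6


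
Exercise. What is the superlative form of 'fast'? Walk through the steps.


Apply superlative formation (add -est): 'fast' -> 'fastest'.

fastest


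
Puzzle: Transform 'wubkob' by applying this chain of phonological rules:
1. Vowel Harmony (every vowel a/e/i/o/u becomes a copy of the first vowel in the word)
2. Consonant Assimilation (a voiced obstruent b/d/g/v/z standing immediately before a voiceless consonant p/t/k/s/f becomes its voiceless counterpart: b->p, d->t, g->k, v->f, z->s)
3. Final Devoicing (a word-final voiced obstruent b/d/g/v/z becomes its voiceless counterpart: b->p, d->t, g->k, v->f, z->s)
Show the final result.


Starting form: 'wubkob'
Rule 1: Vowel Harmony: all vowels become 'u' (matching first vowel). 'wubkob' -> 'wubkub'
Rule 2: Consonant Assimilation: voiced obstruent before voiceless consonant becomes voiceless ('bk' -> 'pk'). 'wubkub' -> 'wupkub'
Rule 3: Final Devoicing: word-final voiced obstruent 'b' becomes voiceless 'p'. 'wupkub' -> 'wupkup'
Final form: 'wupkup'

wupkup


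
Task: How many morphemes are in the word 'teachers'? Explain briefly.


Decomposition: teach (root) + -er (suffix) + -s (plural) = 3 morpheme(s)

3 morphemes


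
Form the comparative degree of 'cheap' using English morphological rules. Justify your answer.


Apply comparative formation (add -er): 'cheap' -> 'cheaper'.

cheaper


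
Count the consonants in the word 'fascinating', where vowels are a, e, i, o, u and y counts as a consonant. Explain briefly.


Consonants in 'fascinating': f, s, c, n, t, n, g = 7 consonants.

7


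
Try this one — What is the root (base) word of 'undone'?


Remove prefix 'un' from 'undone' to get root 'done'.

done


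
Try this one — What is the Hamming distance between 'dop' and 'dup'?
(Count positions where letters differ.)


Alignment:
Position 1: 'd' vs 'd' = match
Position 2: 'o' vs 'u' = DIFFER
Position 3: 'p' vs 'p' = match
Total differences: 1

1


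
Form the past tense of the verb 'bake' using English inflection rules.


Apply rule: Add -d (word ends in -e). 'bake' becomes 'baked'.

baked


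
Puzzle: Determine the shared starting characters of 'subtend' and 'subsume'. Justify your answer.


Compare from the start: 3 characters match: 'sub'. Mismatch at position 4: 't' vs 's'.

sub


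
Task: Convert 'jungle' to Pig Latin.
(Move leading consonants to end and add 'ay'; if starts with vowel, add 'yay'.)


'jungle': move consonant cluster 'j' to end and add 'ay': 'unglejay'.

unglejay


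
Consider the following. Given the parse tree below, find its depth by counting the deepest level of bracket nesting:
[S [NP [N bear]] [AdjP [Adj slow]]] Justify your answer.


Count bracket nesting levels:
'[' at pos 0: depth = 1
'[' at pos 3: depth = 2
'[' at pos 7: depth = 3
'[' at pos 17: depth = 2
'[' at pos 23: depth = 3
Maximum depth reached: 3

3


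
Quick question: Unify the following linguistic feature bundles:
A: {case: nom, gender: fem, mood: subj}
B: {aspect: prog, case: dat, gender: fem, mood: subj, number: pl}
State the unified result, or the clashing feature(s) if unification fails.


Compare features:
aspect: A=_ vs B=prog -> unified: prog
case: A=nom vs B=dat -> CLASH
gender: A=fem vs B=fem -> unified: fem
mood: A=subj vs B=subj -> unified: subj
number: A=_ vs B=pl -> unified: pl
Clash detected on feature 'case' (nom vs dat); unification fails.

CLASH on 'case' (nom vs dat)


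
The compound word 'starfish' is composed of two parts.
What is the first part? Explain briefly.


Split 'starfish' into 'star' + 'fish'. The first part is 'star'.

star


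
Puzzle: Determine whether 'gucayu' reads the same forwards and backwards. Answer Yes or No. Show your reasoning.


Forward: 'gucayu'
Reversed: 'uyacug'
They differ.

No


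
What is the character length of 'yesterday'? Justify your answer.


Spell out 'yesterday' and number each letter: y(1), e(2), s(3), t(4), e(5), r(6), d(7), a(8), y(9). Total: 9 letters.

9


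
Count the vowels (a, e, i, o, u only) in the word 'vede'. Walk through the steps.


Vowels in 'vede': e, e = 2 vowels.

2


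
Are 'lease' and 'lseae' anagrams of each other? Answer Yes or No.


Sorted letters of 'lease': 'aeels'
Sorted letters of 'lseae': 'aeels'
They match.

Yes


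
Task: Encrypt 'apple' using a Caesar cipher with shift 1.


Shift each letter by 1: a -> b, p -> q, p -> q, l -> m, e -> f. Result: 'bqqmf'.

bqqmf


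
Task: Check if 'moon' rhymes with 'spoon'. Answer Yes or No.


Rime (stressed vowel + following sounds) of 'moon': -oon = /uːn/
Rime of 'spoon': -oon = /uːn/
/uːn/ and /uːn/ are the same ending sound, so the words rhyme.

Yes


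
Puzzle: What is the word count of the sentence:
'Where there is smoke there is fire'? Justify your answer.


Split into words: Where | there | is | smoke | there | is | fire = 7 words.

7


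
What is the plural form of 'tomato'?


Apply rule: Add -es (consonant + o). 'tomato' becomes 'tomatoes'.

tomatoes


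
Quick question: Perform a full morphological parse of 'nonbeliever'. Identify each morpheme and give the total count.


Step 1: Identify prefix: 'non' (meaning: not)
Step 2: Identify root: 'believe'
Step 3: Identify suffix(es): 'er'
Decomposition: non- (prefix: not) + believe (root) + -er (suffix: one who)
Total morphemes: 3

3 morphemes (non- (prefix: not) + believe (root) + -er (suffix: one who))


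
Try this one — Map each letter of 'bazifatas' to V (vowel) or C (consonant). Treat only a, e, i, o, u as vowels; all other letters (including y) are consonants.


Letter mapping: b = C, a = V, z = C, i = V, f = C, a = V, t = C, a = V, s = C.

CVCVCVCVC


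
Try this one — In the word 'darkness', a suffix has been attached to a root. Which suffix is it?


The word 'darkness' = 'dark' (root) + '-ness' (suffix). The suffix is '-ness'.

ness


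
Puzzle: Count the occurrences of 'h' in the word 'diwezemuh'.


Letter 'h' in 'diwezemuh': found at position(s) 9 = 1 occurrence(s).

1


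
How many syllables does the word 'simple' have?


Break 'simple' into syllables: sim-ple -> sim | ple = 2 syllables

2 syllables


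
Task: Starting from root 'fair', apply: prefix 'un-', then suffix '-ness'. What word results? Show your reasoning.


Step 1: Add prefix 'un-' to 'fair' = 'unfair'
Step 2: Add suffix '-ness' to 'unfair' = 'unfairness'

unfairness


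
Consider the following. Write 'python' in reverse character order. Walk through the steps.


Reverse 'python' character by character: 'nohtyp'.

nohtyp


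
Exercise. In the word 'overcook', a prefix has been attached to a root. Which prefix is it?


The word 'overcook' = 'over' (prefix) + 'cook' (root). The prefix is 'over'.

over


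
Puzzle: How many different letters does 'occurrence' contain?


Unique letters in 'occurrence': {c, e, n, o, r, u} = 6 distinct letters.

6


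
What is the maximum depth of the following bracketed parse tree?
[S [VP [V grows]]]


Count bracket nesting levels:
'[' at pos 0: depth = 1
'[' at pos 3: depth = 2
'[' at pos 7: depth = 3
Maximum depth reached: 3

3


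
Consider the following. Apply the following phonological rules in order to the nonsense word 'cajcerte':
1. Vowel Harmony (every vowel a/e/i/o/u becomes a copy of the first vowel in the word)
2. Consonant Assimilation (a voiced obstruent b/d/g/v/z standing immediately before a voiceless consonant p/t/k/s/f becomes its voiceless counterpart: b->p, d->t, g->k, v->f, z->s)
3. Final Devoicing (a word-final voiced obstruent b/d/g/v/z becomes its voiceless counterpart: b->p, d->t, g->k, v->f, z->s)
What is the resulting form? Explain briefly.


Starting form: 'cajcerte'
Rule 1: Vowel Harmony: all vowels become 'a' (matching first vowel). 'cajcerte' -> 'cajcarta'
Rule 2: Consonant Assimilation: no voiced obstruent (b/d/g/v/z) stands immediately before a voiceless consonant (p/t/k/s/f). No change.
Rule 3: Final Devoicing: the word ends in the vowel 'a', not a consonant. No change.
Final form: 'cajcarta'

cajcarta


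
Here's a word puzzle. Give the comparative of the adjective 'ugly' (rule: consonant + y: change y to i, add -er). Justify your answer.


Apply comparative formation (consonant + y: change y to i, add -er): 'ugly' -> 'uglier'.

uglier


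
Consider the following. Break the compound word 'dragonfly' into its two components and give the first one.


Split 'dragonfly' into 'dragon' + 'fly'. The first part is 'dragon'.

dragon


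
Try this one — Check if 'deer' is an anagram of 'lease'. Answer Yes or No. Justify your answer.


Sorted letters of 'deer': 'deer'
Sorted letters of 'lease': 'aeels'
They do not match.

No


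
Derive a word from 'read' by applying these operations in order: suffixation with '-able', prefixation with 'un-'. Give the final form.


Step 1: Add suffix '-able' to 'read' = 'readable'
Step 2: Add prefix 'un-' to 'readable' = 'unreadable'

unreadable


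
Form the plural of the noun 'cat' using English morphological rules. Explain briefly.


Apply rule: Add -s. 'cat' becomes 'cats'.

cats


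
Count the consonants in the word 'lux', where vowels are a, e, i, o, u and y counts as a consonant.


Consonants in 'lux': l, x = 2 consonants.

2
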